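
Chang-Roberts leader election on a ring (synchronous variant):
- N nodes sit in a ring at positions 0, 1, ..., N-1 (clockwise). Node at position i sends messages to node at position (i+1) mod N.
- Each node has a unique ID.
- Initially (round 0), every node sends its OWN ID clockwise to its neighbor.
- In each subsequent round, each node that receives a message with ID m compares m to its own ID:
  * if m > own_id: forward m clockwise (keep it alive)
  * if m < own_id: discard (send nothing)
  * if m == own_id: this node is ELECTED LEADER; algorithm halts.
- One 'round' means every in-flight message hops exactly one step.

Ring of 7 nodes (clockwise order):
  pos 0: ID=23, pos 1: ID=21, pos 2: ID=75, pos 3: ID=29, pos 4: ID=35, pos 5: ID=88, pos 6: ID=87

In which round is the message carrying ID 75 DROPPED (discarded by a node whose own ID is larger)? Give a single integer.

Round 1: pos1(id21) recv 23: fwd; pos2(id75) recv 21: drop; pos3(id29) recv 75: fwd; pos4(id35) recv 29: drop; pos5(id88) recv 35: drop; pos6(id87) recv 88: fwd; pos0(id23) recv 87: fwd
Round 2: pos2(id75) recv 23: drop; pos4(id35) recv 75: fwd; pos0(id23) recv 88: fwd; pos1(id21) recv 87: fwd
Round 3: pos5(id88) recv 75: drop; pos1(id21) recv 88: fwd; pos2(id75) recv 87: fwd
Round 4: pos2(id75) recv 88: fwd; pos3(id29) recv 87: fwd
Round 5: pos3(id29) recv 88: fwd; pos4(id35) recv 87: fwd
Round 6: pos4(id35) recv 88: fwd; pos5(id88) recv 87: drop
Round 7: pos5(id88) recv 88: ELECTED
Message ID 75 originates at pos 2; dropped at pos 5 in round 3

Answer: 3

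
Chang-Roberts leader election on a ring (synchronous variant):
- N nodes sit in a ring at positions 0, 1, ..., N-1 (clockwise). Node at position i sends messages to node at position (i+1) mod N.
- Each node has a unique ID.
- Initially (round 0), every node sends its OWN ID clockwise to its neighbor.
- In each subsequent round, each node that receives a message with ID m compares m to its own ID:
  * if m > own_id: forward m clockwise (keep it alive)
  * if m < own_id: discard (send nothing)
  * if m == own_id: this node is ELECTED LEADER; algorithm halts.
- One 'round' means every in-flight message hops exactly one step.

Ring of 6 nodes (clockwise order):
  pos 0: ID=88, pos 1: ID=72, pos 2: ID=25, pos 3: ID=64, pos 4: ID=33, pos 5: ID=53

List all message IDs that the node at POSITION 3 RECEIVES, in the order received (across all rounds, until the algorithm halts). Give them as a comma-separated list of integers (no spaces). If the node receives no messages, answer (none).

Answer: 25,72,88

Derivation:
Round 1: pos1(id72) recv 88: fwd; pos2(id25) recv 72: fwd; pos3(id64) recv 25: drop; pos4(id33) recv 64: fwd; pos5(id53) recv 33: drop; pos0(id88) recv 53: drop
Round 2: pos2(id25) recv 88: fwd; pos3(id64) recv 72: fwd; pos5(id53) recv 64: fwd
Round 3: pos3(id64) recv 88: fwd; pos4(id33) recv 72: fwd; pos0(id88) recv 64: drop
Round 4: pos4(id33) recv 88: fwd; pos5(id53) recv 72: fwd
Round 5: pos5(id53) recv 88: fwd; pos0(id88) recv 72: drop
Round 6: pos0(id88) recv 88: ELECTED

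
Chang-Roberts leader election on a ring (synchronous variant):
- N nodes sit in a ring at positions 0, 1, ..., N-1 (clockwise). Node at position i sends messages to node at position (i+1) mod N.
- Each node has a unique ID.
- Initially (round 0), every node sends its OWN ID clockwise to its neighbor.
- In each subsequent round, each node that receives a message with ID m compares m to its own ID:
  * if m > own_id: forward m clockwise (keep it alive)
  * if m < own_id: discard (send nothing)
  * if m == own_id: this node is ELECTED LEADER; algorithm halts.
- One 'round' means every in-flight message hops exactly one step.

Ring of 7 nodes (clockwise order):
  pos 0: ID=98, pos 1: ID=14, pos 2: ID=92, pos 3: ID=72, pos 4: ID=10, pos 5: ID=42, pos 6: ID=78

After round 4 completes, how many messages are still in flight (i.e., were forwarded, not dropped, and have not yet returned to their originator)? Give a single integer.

Round 1: pos1(id14) recv 98: fwd; pos2(id92) recv 14: drop; pos3(id72) recv 92: fwd; pos4(id10) recv 72: fwd; pos5(id42) recv 10: drop; pos6(id78) recv 42: drop; pos0(id98) recv 78: drop
Round 2: pos2(id92) recv 98: fwd; pos4(id10) recv 92: fwd; pos5(id42) recv 72: fwd
Round 3: pos3(id72) recv 98: fwd; pos5(id42) recv 92: fwd; pos6(id78) recv 72: drop
Round 4: pos4(id10) recv 98: fwd; pos6(id78) recv 92: fwd
After round 4: 2 messages still in flight

Answer: 2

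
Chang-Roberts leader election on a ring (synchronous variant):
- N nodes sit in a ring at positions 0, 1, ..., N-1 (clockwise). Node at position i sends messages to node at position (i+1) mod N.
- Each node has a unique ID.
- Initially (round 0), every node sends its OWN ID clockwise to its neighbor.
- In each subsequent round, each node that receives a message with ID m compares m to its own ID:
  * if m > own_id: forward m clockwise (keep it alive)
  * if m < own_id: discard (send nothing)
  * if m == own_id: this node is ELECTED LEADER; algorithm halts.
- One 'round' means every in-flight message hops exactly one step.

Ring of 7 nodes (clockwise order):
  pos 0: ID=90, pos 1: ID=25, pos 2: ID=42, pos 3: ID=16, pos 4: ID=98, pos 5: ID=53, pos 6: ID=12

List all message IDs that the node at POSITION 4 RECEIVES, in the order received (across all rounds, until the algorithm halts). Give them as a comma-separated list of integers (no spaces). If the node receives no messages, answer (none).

Round 1: pos1(id25) recv 90: fwd; pos2(id42) recv 25: drop; pos3(id16) recv 42: fwd; pos4(id98) recv 16: drop; pos5(id53) recv 98: fwd; pos6(id12) recv 53: fwd; pos0(id90) recv 12: drop
Round 2: pos2(id42) recv 90: fwd; pos4(id98) recv 42: drop; pos6(id12) recv 98: fwd; pos0(id90) recv 53: drop
Round 3: pos3(id16) recv 90: fwd; pos0(id90) recv 98: fwd
Round 4: pos4(id98) recv 90: drop; pos1(id25) recv 98: fwd
Round 5: pos2(id42) recv 98: fwd
Round 6: pos3(id16) recv 98: fwd
Round 7: pos4(id98) recv 98: ELECTED

Answer: 16,42,90,98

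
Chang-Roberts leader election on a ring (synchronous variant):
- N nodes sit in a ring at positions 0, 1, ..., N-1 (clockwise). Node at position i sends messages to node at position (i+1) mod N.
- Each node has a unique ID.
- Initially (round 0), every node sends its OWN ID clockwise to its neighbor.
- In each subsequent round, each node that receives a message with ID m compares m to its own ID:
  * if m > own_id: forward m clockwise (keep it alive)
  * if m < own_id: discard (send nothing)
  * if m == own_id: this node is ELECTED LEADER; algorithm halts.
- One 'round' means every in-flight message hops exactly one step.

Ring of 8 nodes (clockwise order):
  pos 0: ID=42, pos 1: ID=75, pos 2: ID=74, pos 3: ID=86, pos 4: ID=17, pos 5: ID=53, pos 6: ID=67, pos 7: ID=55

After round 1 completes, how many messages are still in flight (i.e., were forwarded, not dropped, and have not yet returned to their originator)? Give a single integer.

Answer: 4

Derivation:
Round 1: pos1(id75) recv 42: drop; pos2(id74) recv 75: fwd; pos3(id86) recv 74: drop; pos4(id17) recv 86: fwd; pos5(id53) recv 17: drop; pos6(id67) recv 53: drop; pos7(id55) recv 67: fwd; pos0(id42) recv 55: fwd
After round 1: 4 messages still in flight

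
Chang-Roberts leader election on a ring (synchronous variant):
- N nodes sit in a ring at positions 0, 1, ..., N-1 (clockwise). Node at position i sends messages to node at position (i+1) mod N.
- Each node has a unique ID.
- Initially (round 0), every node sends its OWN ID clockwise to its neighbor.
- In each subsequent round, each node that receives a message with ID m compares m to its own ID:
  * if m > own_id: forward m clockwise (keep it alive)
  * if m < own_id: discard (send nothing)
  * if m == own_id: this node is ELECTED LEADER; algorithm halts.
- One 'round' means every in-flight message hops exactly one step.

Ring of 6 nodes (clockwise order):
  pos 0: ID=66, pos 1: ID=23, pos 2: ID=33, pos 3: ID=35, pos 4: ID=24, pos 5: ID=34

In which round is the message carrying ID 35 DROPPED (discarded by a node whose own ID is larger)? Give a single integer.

Answer: 3

Derivation:
Round 1: pos1(id23) recv 66: fwd; pos2(id33) recv 23: drop; pos3(id35) recv 33: drop; pos4(id24) recv 35: fwd; pos5(id34) recv 24: drop; pos0(id66) recv 34: drop
Round 2: pos2(id33) recv 66: fwd; pos5(id34) recv 35: fwd
Round 3: pos3(id35) recv 66: fwd; pos0(id66) recv 35: drop
Round 4: pos4(id24) recv 66: fwd
Round 5: pos5(id34) recv 66: fwd
Round 6: pos0(id66) recv 66: ELECTED
Message ID 35 originates at pos 3; dropped at pos 0 in round 3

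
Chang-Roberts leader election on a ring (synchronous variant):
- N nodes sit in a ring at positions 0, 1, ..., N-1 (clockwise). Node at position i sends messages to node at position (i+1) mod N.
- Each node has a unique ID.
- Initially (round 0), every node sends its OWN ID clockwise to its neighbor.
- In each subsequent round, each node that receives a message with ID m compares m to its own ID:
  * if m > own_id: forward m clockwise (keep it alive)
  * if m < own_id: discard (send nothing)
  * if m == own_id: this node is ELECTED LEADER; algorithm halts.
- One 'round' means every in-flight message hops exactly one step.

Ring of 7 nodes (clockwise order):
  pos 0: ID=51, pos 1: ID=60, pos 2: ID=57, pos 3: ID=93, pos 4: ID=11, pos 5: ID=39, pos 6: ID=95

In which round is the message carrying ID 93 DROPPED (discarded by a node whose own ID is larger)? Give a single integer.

Answer: 3

Derivation:
Round 1: pos1(id60) recv 51: drop; pos2(id57) recv 60: fwd; pos3(id93) recv 57: drop; pos4(id11) recv 93: fwd; pos5(id39) recv 11: drop; pos6(id95) recv 39: drop; pos0(id51) recv 95: fwd
Round 2: pos3(id93) recv 60: drop; pos5(id39) recv 93: fwd; pos1(id60) recv 95: fwd
Round 3: pos6(id95) recv 93: drop; pos2(id57) recv 95: fwd
Round 4: pos3(id93) recv 95: fwd
Round 5: pos4(id11) recv 95: fwd
Round 6: pos5(id39) recv 95: fwd
Round 7: pos6(id95) recv 95: ELECTED
Message ID 93 originates at pos 3; dropped at pos 6 in round 3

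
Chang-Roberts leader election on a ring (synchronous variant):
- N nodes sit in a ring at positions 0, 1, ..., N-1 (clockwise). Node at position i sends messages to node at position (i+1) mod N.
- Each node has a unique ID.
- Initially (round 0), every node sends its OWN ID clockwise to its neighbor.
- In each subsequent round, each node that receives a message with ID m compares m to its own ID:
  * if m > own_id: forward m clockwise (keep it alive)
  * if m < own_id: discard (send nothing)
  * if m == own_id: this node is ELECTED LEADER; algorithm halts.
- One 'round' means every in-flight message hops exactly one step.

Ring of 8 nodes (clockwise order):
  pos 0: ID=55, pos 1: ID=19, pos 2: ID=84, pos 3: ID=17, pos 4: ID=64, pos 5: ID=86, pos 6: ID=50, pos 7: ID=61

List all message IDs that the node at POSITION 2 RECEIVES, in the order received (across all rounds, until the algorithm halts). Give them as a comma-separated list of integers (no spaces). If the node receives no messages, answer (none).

Answer: 19,55,61,86

Derivation:
Round 1: pos1(id19) recv 55: fwd; pos2(id84) recv 19: drop; pos3(id17) recv 84: fwd; pos4(id64) recv 17: drop; pos5(id86) recv 64: drop; pos6(id50) recv 86: fwd; pos7(id61) recv 50: drop; pos0(id55) recv 61: fwd
Round 2: pos2(id84) recv 55: drop; pos4(id64) recv 84: fwd; pos7(id61) recv 86: fwd; pos1(id19) recv 61: fwd
Round 3: pos5(id86) recv 84: drop; pos0(id55) recv 86: fwd; pos2(id84) recv 61: drop
Round 4: pos1(id19) recv 86: fwd
Round 5: pos2(id84) recv 86: fwd
Round 6: pos3(id17) recv 86: fwd
Round 7: pos4(id64) recv 86: fwd
Round 8: pos5(id86) recv 86: ELECTED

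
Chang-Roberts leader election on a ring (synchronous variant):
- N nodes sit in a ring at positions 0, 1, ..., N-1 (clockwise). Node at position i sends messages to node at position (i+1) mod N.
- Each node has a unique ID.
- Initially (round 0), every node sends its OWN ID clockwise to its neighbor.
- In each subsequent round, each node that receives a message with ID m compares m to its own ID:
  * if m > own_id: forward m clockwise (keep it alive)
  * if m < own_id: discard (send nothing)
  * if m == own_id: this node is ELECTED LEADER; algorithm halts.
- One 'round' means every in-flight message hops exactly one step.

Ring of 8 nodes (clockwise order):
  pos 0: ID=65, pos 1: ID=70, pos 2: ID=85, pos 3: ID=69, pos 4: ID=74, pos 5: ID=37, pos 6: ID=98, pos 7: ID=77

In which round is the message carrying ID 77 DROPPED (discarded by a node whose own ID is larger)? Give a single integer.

Answer: 3

Derivation:
Round 1: pos1(id70) recv 65: drop; pos2(id85) recv 70: drop; pos3(id69) recv 85: fwd; pos4(id74) recv 69: drop; pos5(id37) recv 74: fwd; pos6(id98) recv 37: drop; pos7(id77) recv 98: fwd; pos0(id65) recv 77: fwd
Round 2: pos4(id74) recv 85: fwd; pos6(id98) recv 74: drop; pos0(id65) recv 98: fwd; pos1(id70) recv 77: fwd
Round 3: pos5(id37) recv 85: fwd; pos1(id70) recv 98: fwd; pos2(id85) recv 77: drop
Round 4: pos6(id98) recv 85: drop; pos2(id85) recv 98: fwd
Round 5: pos3(id69) recv 98: fwd
Round 6: pos4(id74) recv 98: fwd
Round 7: pos5(id37) recv 98: fwd
Round 8: pos6(id98) recv 98: ELECTED
Message ID 77 originates at pos 7; dropped at pos 2 in round 3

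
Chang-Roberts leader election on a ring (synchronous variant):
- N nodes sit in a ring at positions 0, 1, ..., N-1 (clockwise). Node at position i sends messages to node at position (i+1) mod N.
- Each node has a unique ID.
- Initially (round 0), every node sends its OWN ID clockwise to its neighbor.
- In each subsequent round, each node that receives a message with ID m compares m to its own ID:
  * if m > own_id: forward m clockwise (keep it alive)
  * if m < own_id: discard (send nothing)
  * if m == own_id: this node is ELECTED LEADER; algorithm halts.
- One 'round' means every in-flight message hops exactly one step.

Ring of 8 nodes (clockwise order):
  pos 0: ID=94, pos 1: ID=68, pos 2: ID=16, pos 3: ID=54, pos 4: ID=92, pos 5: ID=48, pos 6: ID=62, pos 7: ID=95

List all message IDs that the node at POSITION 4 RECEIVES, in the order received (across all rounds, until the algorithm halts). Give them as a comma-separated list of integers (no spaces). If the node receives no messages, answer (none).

Answer: 54,68,94,95

Derivation:
Round 1: pos1(id68) recv 94: fwd; pos2(id16) recv 68: fwd; pos3(id54) recv 16: drop; pos4(id92) recv 54: drop; pos5(id48) recv 92: fwd; pos6(id62) recv 48: drop; pos7(id95) recv 62: drop; pos0(id94) recv 95: fwd
Round 2: pos2(id16) recv 94: fwd; pos3(id54) recv 68: fwd; pos6(id62) recv 92: fwd; pos1(id68) recv 95: fwd
Round 3: pos3(id54) recv 94: fwd; pos4(id92) recv 68: drop; pos7(id95) recv 92: drop; pos2(id16) recv 95: fwd
Round 4: pos4(id92) recv 94: fwd; pos3(id54) recv 95: fwd
Round 5: pos5(id48) recv 94: fwd; pos4(id92) recv 95: fwd
Round 6: pos6(id62) recv 94: fwd; pos5(id48) recv 95: fwd
Round 7: pos7(id95) recv 94: drop; pos6(id62) recv 95: fwd
Round 8: pos7(id95) recv 95: ELECTED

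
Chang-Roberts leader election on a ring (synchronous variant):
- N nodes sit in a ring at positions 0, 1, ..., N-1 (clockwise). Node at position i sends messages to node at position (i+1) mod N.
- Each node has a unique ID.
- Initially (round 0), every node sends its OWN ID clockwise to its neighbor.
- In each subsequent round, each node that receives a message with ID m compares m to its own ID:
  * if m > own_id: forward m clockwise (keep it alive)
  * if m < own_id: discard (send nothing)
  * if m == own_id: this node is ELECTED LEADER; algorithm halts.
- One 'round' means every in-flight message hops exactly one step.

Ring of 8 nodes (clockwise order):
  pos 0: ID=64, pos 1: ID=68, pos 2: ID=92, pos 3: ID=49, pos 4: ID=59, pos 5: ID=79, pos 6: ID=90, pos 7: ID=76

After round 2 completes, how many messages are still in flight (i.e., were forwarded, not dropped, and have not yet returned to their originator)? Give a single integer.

Answer: 3

Derivation:
Round 1: pos1(id68) recv 64: drop; pos2(id92) recv 68: drop; pos3(id49) recv 92: fwd; pos4(id59) recv 49: drop; pos5(id79) recv 59: drop; pos6(id90) recv 79: drop; pos7(id76) recv 90: fwd; pos0(id64) recv 76: fwd
Round 2: pos4(id59) recv 92: fwd; pos0(id64) recv 90: fwd; pos1(id68) recv 76: fwd
After round 2: 3 messages still in flight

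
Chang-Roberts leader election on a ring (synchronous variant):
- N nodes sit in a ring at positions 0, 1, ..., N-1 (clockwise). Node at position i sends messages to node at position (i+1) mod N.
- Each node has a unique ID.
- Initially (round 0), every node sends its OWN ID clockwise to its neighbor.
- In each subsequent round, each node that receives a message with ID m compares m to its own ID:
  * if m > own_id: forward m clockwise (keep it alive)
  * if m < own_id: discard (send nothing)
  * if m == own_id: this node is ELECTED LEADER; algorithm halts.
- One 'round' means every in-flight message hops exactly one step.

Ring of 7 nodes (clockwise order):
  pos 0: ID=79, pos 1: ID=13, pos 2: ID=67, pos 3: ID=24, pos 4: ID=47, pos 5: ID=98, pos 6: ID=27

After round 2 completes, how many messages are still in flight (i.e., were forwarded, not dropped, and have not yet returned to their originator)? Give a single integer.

Answer: 3

Derivation:
Round 1: pos1(id13) recv 79: fwd; pos2(id67) recv 13: drop; pos3(id24) recv 67: fwd; pos4(id47) recv 24: drop; pos5(id98) recv 47: drop; pos6(id27) recv 98: fwd; pos0(id79) recv 27: drop
Round 2: pos2(id67) recv 79: fwd; pos4(id47) recv 67: fwd; pos0(id79) recv 98: fwd
After round 2: 3 messages still in flight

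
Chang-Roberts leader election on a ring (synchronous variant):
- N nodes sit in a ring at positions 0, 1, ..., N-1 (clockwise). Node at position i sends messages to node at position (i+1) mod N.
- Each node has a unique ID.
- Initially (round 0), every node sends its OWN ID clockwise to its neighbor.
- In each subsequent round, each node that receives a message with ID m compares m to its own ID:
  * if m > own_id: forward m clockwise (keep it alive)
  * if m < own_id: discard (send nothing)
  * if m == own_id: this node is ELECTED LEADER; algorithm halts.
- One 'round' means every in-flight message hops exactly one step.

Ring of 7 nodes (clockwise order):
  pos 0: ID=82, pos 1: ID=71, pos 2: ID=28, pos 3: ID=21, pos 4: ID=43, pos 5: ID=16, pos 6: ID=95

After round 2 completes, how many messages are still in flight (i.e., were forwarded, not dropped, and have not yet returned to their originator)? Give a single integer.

Round 1: pos1(id71) recv 82: fwd; pos2(id28) recv 71: fwd; pos3(id21) recv 28: fwd; pos4(id43) recv 21: drop; pos5(id16) recv 43: fwd; pos6(id95) recv 16: drop; pos0(id82) recv 95: fwd
Round 2: pos2(id28) recv 82: fwd; pos3(id21) recv 71: fwd; pos4(id43) recv 28: drop; pos6(id95) recv 43: drop; pos1(id71) recv 95: fwd
After round 2: 3 messages still in flight

Answer: 3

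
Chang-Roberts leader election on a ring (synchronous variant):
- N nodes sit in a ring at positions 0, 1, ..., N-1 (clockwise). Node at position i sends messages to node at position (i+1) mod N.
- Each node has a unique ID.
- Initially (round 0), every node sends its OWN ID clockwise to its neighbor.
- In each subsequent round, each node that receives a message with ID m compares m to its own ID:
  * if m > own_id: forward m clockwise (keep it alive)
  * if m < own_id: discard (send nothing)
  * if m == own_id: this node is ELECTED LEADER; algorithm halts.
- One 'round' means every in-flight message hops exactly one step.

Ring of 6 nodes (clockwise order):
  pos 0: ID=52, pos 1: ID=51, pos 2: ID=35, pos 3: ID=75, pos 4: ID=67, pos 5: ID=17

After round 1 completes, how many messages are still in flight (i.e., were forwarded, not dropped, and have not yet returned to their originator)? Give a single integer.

Answer: 4

Derivation:
Round 1: pos1(id51) recv 52: fwd; pos2(id35) recv 51: fwd; pos3(id75) recv 35: drop; pos4(id67) recv 75: fwd; pos5(id17) recv 67: fwd; pos0(id52) recv 17: drop
After round 1: 4 messages still in flight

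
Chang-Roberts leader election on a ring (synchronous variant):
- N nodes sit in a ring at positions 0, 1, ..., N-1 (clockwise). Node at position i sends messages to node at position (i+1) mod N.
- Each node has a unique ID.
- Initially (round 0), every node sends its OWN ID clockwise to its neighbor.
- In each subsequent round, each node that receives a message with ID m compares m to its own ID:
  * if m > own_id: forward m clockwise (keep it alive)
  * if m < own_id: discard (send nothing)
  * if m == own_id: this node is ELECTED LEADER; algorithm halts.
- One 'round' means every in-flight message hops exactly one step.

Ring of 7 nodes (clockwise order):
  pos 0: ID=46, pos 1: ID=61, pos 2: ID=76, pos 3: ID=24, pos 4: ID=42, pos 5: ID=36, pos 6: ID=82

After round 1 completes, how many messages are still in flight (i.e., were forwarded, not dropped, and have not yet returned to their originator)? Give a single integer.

Answer: 3

Derivation:
Round 1: pos1(id61) recv 46: drop; pos2(id76) recv 61: drop; pos3(id24) recv 76: fwd; pos4(id42) recv 24: drop; pos5(id36) recv 42: fwd; pos6(id82) recv 36: drop; pos0(id46) recv 82: fwd
After round 1: 3 messages still in flight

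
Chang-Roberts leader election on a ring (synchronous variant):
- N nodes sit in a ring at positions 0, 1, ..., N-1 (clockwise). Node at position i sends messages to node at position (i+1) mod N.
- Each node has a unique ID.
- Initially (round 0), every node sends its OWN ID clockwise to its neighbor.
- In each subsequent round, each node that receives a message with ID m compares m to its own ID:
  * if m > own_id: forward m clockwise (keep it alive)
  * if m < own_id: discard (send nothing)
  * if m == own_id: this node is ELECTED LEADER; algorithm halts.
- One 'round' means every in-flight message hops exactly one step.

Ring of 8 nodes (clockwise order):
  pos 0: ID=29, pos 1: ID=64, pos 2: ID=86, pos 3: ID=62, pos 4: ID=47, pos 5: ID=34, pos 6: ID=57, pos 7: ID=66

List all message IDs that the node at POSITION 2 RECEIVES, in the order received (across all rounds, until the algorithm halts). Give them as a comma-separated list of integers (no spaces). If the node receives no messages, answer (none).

Answer: 64,66,86

Derivation:
Round 1: pos1(id64) recv 29: drop; pos2(id86) recv 64: drop; pos3(id62) recv 86: fwd; pos4(id47) recv 62: fwd; pos5(id34) recv 47: fwd; pos6(id57) recv 34: drop; pos7(id66) recv 57: drop; pos0(id29) recv 66: fwd
Round 2: pos4(id47) recv 86: fwd; pos5(id34) recv 62: fwd; pos6(id57) recv 47: drop; pos1(id64) recv 66: fwd
Round 3: pos5(id34) recv 86: fwd; pos6(id57) recv 62: fwd; pos2(id86) recv 66: drop
Round 4: pos6(id57) recv 86: fwd; pos7(id66) recv 62: drop
Round 5: pos7(id66) recv 86: fwd
Round 6: pos0(id29) recv 86: fwd
Round 7: pos1(id64) recv 86: fwd
Round 8: pos2(id86) recv 86: ELECTED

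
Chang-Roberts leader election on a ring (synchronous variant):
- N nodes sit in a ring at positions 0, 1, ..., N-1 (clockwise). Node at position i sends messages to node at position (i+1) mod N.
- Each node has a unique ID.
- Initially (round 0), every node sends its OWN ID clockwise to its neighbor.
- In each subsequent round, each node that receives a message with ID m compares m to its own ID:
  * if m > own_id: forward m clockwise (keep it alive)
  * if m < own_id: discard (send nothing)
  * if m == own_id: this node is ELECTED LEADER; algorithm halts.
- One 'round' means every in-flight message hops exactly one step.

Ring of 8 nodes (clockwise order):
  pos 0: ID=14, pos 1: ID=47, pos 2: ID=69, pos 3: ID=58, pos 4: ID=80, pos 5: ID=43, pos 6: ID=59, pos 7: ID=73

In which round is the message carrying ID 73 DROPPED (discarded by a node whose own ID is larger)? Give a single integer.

Round 1: pos1(id47) recv 14: drop; pos2(id69) recv 47: drop; pos3(id58) recv 69: fwd; pos4(id80) recv 58: drop; pos5(id43) recv 80: fwd; pos6(id59) recv 43: drop; pos7(id73) recv 59: drop; pos0(id14) recv 73: fwd
Round 2: pos4(id80) recv 69: drop; pos6(id59) recv 80: fwd; pos1(id47) recv 73: fwd
Round 3: pos7(id73) recv 80: fwd; pos2(id69) recv 73: fwd
Round 4: pos0(id14) recv 80: fwd; pos3(id58) recv 73: fwd
Round 5: pos1(id47) recv 80: fwd; pos4(id80) recv 73: drop
Round 6: pos2(id69) recv 80: fwd
Round 7: pos3(id58) recv 80: fwd
Round 8: pos4(id80) recv 80: ELECTED
Message ID 73 originates at pos 7; dropped at pos 4 in round 5

Answer: 5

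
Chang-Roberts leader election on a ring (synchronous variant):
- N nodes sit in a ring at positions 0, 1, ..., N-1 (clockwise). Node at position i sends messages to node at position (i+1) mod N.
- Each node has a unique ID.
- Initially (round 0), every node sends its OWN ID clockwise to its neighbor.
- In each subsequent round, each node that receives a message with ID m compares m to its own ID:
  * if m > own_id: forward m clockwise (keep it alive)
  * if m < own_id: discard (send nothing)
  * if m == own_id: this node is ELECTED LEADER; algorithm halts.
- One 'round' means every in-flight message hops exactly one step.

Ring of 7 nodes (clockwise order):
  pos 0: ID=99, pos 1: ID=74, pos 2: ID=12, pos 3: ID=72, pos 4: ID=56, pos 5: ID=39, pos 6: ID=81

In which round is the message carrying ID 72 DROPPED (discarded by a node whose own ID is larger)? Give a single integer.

Answer: 3

Derivation:
Round 1: pos1(id74) recv 99: fwd; pos2(id12) recv 74: fwd; pos3(id72) recv 12: drop; pos4(id56) recv 72: fwd; pos5(id39) recv 56: fwd; pos6(id81) recv 39: drop; pos0(id99) recv 81: drop
Round 2: pos2(id12) recv 99: fwd; pos3(id72) recv 74: fwd; pos5(id39) recv 72: fwd; pos6(id81) recv 56: drop
Round 3: pos3(id72) recv 99: fwd; pos4(id56) recv 74: fwd; pos6(id81) recv 72: drop
Round 4: pos4(id56) recv 99: fwd; pos5(id39) recv 74: fwd
Round 5: pos5(id39) recv 99: fwd; pos6(id81) recv 74: drop
Round 6: pos6(id81) recv 99: fwd
Round 7: pos0(id99) recv 99: ELECTED
Message ID 72 originates at pos 3; dropped at pos 6 in round 3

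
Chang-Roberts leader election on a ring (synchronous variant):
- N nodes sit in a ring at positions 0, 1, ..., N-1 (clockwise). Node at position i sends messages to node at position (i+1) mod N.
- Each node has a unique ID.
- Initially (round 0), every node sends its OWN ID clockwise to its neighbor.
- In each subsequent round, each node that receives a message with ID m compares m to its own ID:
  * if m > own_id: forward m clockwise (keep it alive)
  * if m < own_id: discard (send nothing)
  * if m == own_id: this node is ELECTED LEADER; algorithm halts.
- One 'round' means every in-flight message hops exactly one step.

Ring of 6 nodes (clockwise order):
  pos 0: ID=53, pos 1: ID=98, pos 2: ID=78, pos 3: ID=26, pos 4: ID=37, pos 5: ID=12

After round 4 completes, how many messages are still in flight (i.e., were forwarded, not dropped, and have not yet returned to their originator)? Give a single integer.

Round 1: pos1(id98) recv 53: drop; pos2(id78) recv 98: fwd; pos3(id26) recv 78: fwd; pos4(id37) recv 26: drop; pos5(id12) recv 37: fwd; pos0(id53) recv 12: drop
Round 2: pos3(id26) recv 98: fwd; pos4(id37) recv 78: fwd; pos0(id53) recv 37: drop
Round 3: pos4(id37) recv 98: fwd; pos5(id12) recv 78: fwd
Round 4: pos5(id12) recv 98: fwd; pos0(id53) recv 78: fwd
After round 4: 2 messages still in flight

Answer: 2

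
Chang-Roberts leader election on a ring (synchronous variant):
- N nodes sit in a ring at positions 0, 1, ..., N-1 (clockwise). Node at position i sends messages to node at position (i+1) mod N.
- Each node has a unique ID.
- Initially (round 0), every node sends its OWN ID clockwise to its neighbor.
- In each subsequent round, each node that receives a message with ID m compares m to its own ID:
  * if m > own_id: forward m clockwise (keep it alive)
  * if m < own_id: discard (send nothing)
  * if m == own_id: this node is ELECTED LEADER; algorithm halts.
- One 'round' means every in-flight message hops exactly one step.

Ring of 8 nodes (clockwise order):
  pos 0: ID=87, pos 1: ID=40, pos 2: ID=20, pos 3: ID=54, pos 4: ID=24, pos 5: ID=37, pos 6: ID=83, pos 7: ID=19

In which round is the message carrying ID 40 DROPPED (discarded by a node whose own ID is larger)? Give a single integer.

Round 1: pos1(id40) recv 87: fwd; pos2(id20) recv 40: fwd; pos3(id54) recv 20: drop; pos4(id24) recv 54: fwd; pos5(id37) recv 24: drop; pos6(id83) recv 37: drop; pos7(id19) recv 83: fwd; pos0(id87) recv 19: drop
Round 2: pos2(id20) recv 87: fwd; pos3(id54) recv 40: drop; pos5(id37) recv 54: fwd; pos0(id87) recv 83: drop
Round 3: pos3(id54) recv 87: fwd; pos6(id83) recv 54: drop
Round 4: pos4(id24) recv 87: fwd
Round 5: pos5(id37) recv 87: fwd
Round 6: pos6(id83) recv 87: fwd
Round 7: pos7(id19) recv 87: fwd
Round 8: pos0(id87) recv 87: ELECTED
Message ID 40 originates at pos 1; dropped at pos 3 in round 2

Answer: 2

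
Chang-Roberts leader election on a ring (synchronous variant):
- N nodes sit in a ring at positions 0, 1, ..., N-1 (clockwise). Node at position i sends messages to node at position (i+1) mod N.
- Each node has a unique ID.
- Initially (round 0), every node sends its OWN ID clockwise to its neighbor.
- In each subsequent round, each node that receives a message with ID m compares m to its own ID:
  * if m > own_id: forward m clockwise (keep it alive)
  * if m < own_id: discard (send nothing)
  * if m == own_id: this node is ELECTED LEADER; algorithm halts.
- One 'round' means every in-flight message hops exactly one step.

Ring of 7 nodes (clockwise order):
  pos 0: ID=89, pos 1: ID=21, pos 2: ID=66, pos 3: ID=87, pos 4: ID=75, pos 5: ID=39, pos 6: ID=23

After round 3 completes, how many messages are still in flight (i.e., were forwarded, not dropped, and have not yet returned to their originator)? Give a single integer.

Round 1: pos1(id21) recv 89: fwd; pos2(id66) recv 21: drop; pos3(id87) recv 66: drop; pos4(id75) recv 87: fwd; pos5(id39) recv 75: fwd; pos6(id23) recv 39: fwd; pos0(id89) recv 23: drop
Round 2: pos2(id66) recv 89: fwd; pos5(id39) recv 87: fwd; pos6(id23) recv 75: fwd; pos0(id89) recv 39: drop
Round 3: pos3(id87) recv 89: fwd; pos6(id23) recv 87: fwd; pos0(id89) recv 75: drop
After round 3: 2 messages still in flight

Answer: 2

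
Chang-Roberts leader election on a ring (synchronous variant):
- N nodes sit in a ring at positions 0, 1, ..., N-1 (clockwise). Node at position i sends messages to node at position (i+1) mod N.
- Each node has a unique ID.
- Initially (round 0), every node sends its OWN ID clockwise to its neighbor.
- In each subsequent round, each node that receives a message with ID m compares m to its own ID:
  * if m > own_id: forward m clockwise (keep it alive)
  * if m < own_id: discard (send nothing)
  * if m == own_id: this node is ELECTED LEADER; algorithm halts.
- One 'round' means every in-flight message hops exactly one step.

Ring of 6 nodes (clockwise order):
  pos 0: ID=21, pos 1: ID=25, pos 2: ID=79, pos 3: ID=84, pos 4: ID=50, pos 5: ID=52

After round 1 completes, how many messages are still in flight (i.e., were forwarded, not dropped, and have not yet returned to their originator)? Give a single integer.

Round 1: pos1(id25) recv 21: drop; pos2(id79) recv 25: drop; pos3(id84) recv 79: drop; pos4(id50) recv 84: fwd; pos5(id52) recv 50: drop; pos0(id21) recv 52: fwd
After round 1: 2 messages still in flight

Answer: 2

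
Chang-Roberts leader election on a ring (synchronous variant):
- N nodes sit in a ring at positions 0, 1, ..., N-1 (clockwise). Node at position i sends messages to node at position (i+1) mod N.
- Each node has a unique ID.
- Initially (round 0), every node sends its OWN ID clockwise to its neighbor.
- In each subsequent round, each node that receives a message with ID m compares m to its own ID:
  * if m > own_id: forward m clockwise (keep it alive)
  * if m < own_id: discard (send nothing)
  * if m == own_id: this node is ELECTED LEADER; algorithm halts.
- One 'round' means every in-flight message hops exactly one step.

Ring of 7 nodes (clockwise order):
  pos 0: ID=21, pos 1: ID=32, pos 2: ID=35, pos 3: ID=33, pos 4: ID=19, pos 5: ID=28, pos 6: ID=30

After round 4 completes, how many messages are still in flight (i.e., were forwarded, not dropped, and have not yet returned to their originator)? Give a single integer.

Answer: 2

Derivation:
Round 1: pos1(id32) recv 21: drop; pos2(id35) recv 32: drop; pos3(id33) recv 35: fwd; pos4(id19) recv 33: fwd; pos5(id28) recv 19: drop; pos6(id30) recv 28: drop; pos0(id21) recv 30: fwd
Round 2: pos4(id19) recv 35: fwd; pos5(id28) recv 33: fwd; pos1(id32) recv 30: drop
Round 3: pos5(id28) recv 35: fwd; pos6(id30) recv 33: fwd
Round 4: pos6(id30) recv 35: fwd; pos0(id21) recv 33: fwd
After round 4: 2 messages still in flight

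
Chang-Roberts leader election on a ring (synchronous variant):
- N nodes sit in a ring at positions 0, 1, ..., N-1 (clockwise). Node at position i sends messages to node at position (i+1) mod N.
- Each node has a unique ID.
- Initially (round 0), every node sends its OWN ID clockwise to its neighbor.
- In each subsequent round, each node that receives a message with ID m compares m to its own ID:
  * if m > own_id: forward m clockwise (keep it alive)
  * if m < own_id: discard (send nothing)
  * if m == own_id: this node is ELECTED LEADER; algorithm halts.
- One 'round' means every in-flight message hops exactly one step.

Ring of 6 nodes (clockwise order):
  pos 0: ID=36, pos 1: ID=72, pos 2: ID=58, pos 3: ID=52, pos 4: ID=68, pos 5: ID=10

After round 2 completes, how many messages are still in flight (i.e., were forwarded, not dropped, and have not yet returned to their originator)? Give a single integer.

Answer: 2

Derivation:
Round 1: pos1(id72) recv 36: drop; pos2(id58) recv 72: fwd; pos3(id52) recv 58: fwd; pos4(id68) recv 52: drop; pos5(id10) recv 68: fwd; pos0(id36) recv 10: drop
Round 2: pos3(id52) recv 72: fwd; pos4(id68) recv 58: drop; pos0(id36) recv 68: fwd
After round 2: 2 messages still in flight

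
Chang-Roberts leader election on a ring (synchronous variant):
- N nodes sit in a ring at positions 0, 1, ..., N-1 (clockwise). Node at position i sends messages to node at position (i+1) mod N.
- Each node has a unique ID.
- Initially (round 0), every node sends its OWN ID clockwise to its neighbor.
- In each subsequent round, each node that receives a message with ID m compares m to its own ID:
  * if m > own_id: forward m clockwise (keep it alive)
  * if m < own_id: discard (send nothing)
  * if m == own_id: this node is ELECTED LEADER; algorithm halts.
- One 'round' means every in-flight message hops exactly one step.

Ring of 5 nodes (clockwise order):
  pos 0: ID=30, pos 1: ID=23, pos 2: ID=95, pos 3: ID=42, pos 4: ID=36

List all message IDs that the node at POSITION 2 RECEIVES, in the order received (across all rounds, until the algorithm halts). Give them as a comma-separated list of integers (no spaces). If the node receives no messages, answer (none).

Answer: 23,30,36,42,95

Derivation:
Round 1: pos1(id23) recv 30: fwd; pos2(id95) recv 23: drop; pos3(id42) recv 95: fwd; pos4(id36) recv 42: fwd; pos0(id30) recv 36: fwd
Round 2: pos2(id95) recv 30: drop; pos4(id36) recv 95: fwd; pos0(id30) recv 42: fwd; pos1(id23) recv 36: fwd
Round 3: pos0(id30) recv 95: fwd; pos1(id23) recv 42: fwd; pos2(id95) recv 36: drop
Round 4: pos1(id23) recv 95: fwd; pos2(id95) recv 42: drop
Round 5: pos2(id95) recv 95: ELECTED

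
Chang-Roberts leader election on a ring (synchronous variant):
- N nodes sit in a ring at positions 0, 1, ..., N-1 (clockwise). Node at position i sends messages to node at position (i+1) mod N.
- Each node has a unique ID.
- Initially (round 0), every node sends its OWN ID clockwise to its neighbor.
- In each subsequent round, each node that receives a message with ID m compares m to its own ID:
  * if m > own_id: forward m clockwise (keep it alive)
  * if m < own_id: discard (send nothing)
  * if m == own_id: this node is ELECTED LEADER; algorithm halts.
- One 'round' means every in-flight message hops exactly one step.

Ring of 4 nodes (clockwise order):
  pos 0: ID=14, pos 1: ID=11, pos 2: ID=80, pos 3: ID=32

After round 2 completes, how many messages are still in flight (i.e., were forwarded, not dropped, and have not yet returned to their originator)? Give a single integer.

Round 1: pos1(id11) recv 14: fwd; pos2(id80) recv 11: drop; pos3(id32) recv 80: fwd; pos0(id14) recv 32: fwd
Round 2: pos2(id80) recv 14: drop; pos0(id14) recv 80: fwd; pos1(id11) recv 32: fwd
After round 2: 2 messages still in flight

Answer: 2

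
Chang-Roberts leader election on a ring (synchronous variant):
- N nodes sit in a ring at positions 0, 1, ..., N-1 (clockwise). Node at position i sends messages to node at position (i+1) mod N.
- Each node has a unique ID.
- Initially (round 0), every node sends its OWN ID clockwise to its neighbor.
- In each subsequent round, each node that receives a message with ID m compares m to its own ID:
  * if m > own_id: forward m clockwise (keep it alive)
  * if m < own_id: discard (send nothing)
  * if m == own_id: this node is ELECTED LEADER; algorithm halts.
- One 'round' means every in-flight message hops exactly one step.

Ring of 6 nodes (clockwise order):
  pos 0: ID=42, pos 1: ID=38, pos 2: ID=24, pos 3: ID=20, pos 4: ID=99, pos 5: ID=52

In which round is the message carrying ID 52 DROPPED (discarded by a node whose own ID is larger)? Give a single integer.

Answer: 5

Derivation:
Round 1: pos1(id38) recv 42: fwd; pos2(id24) recv 38: fwd; pos3(id20) recv 24: fwd; pos4(id99) recv 20: drop; pos5(id52) recv 99: fwd; pos0(id42) recv 52: fwd
Round 2: pos2(id24) recv 42: fwd; pos3(id20) recv 38: fwd; pos4(id99) recv 24: drop; pos0(id42) recv 99: fwd; pos1(id38) recv 52: fwd
Round 3: pos3(id20) recv 42: fwd; pos4(id99) recv 38: drop; pos1(id38) recv 99: fwd; pos2(id24) recv 52: fwd
Round 4: pos4(id99) recv 42: drop; pos2(id24) recv 99: fwd; pos3(id20) recv 52: fwd
Round 5: pos3(id20) recv 99: fwd; pos4(id99) recv 52: drop
Round 6: pos4(id99) recv 99: ELECTED
Message ID 52 originates at pos 5; dropped at pos 4 in round 5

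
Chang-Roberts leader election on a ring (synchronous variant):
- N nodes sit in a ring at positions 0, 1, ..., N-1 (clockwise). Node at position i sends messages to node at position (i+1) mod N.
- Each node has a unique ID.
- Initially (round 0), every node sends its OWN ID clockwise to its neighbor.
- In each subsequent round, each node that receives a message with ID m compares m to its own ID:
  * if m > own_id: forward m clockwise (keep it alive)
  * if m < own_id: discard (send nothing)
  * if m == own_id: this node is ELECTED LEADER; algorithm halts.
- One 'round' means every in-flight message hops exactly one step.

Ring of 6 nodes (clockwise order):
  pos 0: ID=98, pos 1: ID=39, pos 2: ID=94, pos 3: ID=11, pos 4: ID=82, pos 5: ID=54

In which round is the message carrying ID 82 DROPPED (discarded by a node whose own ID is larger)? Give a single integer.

Answer: 2

Derivation:
Round 1: pos1(id39) recv 98: fwd; pos2(id94) recv 39: drop; pos3(id11) recv 94: fwd; pos4(id82) recv 11: drop; pos5(id54) recv 82: fwd; pos0(id98) recv 54: drop
Round 2: pos2(id94) recv 98: fwd; pos4(id82) recv 94: fwd; pos0(id98) recv 82: drop
Round 3: pos3(id11) recv 98: fwd; pos5(id54) recv 94: fwd
Round 4: pos4(id82) recv 98: fwd; pos0(id98) recv 94: drop
Round 5: pos5(id54) recv 98: fwd
Round 6: pos0(id98) recv 98: ELECTED
Message ID 82 originates at pos 4; dropped at pos 0 in round 2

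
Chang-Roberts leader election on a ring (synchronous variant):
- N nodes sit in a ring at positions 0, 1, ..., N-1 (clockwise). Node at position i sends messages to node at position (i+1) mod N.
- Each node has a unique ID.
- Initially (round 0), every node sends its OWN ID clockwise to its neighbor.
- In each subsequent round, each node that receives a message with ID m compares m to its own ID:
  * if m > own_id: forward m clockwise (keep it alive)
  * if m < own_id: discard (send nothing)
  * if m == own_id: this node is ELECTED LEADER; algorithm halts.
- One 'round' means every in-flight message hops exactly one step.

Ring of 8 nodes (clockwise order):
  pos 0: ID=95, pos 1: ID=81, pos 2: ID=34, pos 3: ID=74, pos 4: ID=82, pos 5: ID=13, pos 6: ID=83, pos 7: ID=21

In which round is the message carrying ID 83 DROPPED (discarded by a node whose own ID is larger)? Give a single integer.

Round 1: pos1(id81) recv 95: fwd; pos2(id34) recv 81: fwd; pos3(id74) recv 34: drop; pos4(id82) recv 74: drop; pos5(id13) recv 82: fwd; pos6(id83) recv 13: drop; pos7(id21) recv 83: fwd; pos0(id95) recv 21: drop
Round 2: pos2(id34) recv 95: fwd; pos3(id74) recv 81: fwd; pos6(id83) recv 82: drop; pos0(id95) recv 83: drop
Round 3: pos3(id74) recv 95: fwd; pos4(id82) recv 81: drop
Round 4: pos4(id82) recv 95: fwd
Round 5: pos5(id13) recv 95: fwd
Round 6: pos6(id83) recv 95: fwd
Round 7: pos7(id21) recv 95: fwd
Round 8: pos0(id95) recv 95: ELECTED
Message ID 83 originates at pos 6; dropped at pos 0 in round 2

Answer: 2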